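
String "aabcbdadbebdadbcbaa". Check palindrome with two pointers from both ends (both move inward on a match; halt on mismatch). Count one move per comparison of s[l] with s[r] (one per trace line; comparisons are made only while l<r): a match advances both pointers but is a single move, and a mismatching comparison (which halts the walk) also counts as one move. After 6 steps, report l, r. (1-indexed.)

l=1 r=19: 'a'=='a', l++,r--
l=2 r=18: 'a'=='a', l++,r--
l=3 r=17: 'b'=='b', l++,r--
l=4 r=16: 'c'=='c', l++,r--
l=5 r=15: 'b'=='b', l++,r--
l=6 r=14: 'd'=='d', l++,r--

l=7, r=13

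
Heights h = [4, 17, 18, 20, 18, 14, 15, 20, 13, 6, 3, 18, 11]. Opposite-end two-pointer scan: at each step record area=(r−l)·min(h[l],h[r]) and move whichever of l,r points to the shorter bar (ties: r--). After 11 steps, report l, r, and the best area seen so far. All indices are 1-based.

l=1 r=13: min(4,11)*12=48 best=48 *, l++
l=2 r=13: min(17,11)*11=121 best=121 *, r--
l=2 r=12: min(17,18)*10=170 best=170 *, l++
l=3 r=12: min(18,18)*9=162 best=170, r--
l=3 r=11: min(18,3)*8=24 best=170, r--
l=3 r=10: min(18,6)*7=42 best=170, r--
l=3 r=9: min(18,13)*6=78 best=170, r--
l=3 r=8: min(18,20)*5=90 best=170, l++
l=4 r=8: min(20,20)*4=80 best=170, r--
l=4 r=7: min(20,15)*3=45 best=170, r--
l=4 r=6: min(20,14)*2=28 best=170, r--

l=4, r=5, best area=170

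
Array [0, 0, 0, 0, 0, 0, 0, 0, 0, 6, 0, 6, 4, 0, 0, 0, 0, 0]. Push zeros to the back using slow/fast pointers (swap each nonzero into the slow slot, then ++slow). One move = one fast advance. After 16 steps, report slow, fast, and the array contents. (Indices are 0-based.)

slow=0 fast=0: a[fast]=0, fast++
slow=0 fast=1: a[fast]=0, fast++
slow=0 fast=2: a[fast]=0, fast++
slow=0 fast=3: a[fast]=0, fast++
slow=0 fast=4: a[fast]=0, fast++
slow=0 fast=5: a[fast]=0, fast++
slow=0 fast=6: a[fast]=0, fast++
slow=0 fast=7: a[fast]=0, fast++
slow=0 fast=8: a[fast]=0, fast++
slow=0 fast=9: a[fast]=6≠0 swap→a[0]=6, slow++,fast++
slow=1 fast=10: a[fast]=0, fast++
slow=1 fast=11: a[fast]=6≠0 swap→a[1]=6, slow++,fast++
slow=2 fast=12: a[fast]=4≠0 swap→a[2]=4, slow++,fast++
slow=3 fast=13: a[fast]=0, fast++
slow=3 fast=14: a[fast]=0, fast++
slow=3 fast=15: a[fast]=0, fast++

slow=3, fast=16, a=[6, 6, 4, 0, 0, 0, 0, 0, 0, 0, 0, 0, 0, 0, 0, 0, 0, 0]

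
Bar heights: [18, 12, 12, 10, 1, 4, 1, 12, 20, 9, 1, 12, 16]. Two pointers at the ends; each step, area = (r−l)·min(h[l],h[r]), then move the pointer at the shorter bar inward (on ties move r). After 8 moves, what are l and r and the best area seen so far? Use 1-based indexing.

l=1 r=13: min(18,16)*12=192 best=192 *, r--
l=1 r=12: min(18,12)*11=132 best=192, r--
l=1 r=11: min(18,1)*10=10 best=192, r--
l=1 r=10: min(18,9)*9=81 best=192, r--
l=1 r=9: min(18,20)*8=144 best=192, l++
l=2 r=9: min(12,20)*7=84 best=192, l++
l=3 r=9: min(12,20)*6=72 best=192, l++
l=4 r=9: min(10,20)*5=50 best=192, l++

l=5, r=9, best area=192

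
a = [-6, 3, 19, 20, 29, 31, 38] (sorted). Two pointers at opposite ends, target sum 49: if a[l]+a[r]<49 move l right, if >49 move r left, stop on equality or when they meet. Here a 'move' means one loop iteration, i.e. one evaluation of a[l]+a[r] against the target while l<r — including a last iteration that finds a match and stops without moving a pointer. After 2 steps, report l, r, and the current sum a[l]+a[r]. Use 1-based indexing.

l=3, r=7, sum=57

[1,7] -6+38=32 <49 → l++
[2,7] 3+38=41 <49 → l++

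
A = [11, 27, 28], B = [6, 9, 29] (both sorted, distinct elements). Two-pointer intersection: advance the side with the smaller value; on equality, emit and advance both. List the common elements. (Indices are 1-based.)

intersection = []

i=1 j=1: 11>6, j++
i=1 j=2: 11>9, j++
i=1 j=3: 11<29, i++
i=2 j=3: 27<29, i++
i=3 j=3: 28<29, i++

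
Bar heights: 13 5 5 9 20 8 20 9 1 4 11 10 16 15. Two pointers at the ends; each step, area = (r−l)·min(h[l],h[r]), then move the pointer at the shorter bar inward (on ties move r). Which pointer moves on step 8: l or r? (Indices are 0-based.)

r

[0,13] min(13,15)*13=169 best=169 * → l++
[1,13] min(5,15)*12=60 best=169 → l++
[2,13] min(5,15)*11=55 best=169 → l++
[3,13] min(9,15)*10=90 best=169 → l++
[4,13] min(20,15)*9=135 best=169 → r--
[4,12] min(20,16)*8=128 best=169 → r--
[4,11] min(20,10)*7=70 best=169 → r--
[4,10] min(20,11)*6=66 best=169 → r--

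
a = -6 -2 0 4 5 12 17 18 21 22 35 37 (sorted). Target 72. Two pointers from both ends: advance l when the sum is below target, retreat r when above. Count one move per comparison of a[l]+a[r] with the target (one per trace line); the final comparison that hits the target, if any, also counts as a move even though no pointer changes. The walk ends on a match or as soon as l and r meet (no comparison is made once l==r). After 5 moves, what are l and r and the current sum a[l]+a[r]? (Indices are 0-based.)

l=5, r=11, sum=49

l=0 r=11: -6+37=31 <72, l++
l=1 r=11: -2+37=35 <72, l++
l=2 r=11: 0+37=37 <72, l++
l=3 r=11: 4+37=41 <72, l++
l=4 r=11: 5+37=42 <72, l++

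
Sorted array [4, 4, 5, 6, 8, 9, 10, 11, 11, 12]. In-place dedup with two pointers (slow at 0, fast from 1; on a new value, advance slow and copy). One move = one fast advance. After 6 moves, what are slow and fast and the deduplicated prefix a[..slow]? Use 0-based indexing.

(s=0,f=1) a[fast]=4=a[slow] dup → fast++
(s=0,f=2) a[fast]=5≠a[slow]=4 write a[1]=5 → slow++,fast++
(s=1,f=3) a[fast]=6≠a[slow]=5 write a[2]=6 → slow++,fast++
(s=2,f=4) a[fast]=8≠a[slow]=6 write a[3]=8 → slow++,fast++
(s=3,f=5) a[fast]=9≠a[slow]=8 write a[4]=9 → slow++,fast++
(s=4,f=6) a[fast]=10≠a[slow]=9 write a[5]=10 → slow++,fast++

slow=5, fast=7, prefix=[4, 5, 6, 8, 9, 10]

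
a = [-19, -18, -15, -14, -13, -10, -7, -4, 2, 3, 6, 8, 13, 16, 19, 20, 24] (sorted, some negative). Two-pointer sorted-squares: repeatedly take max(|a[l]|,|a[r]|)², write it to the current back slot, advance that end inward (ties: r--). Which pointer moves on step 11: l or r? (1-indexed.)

l=1 r=17: |-19|<=|24| out[17]=576, r--
l=1 r=16: |-19|<=|20| out[16]=400, r--
l=1 r=15: |-19|<=|19| out[15]=361, r--
l=1 r=14: |-19|>|16| out[14]=361, l++
l=2 r=14: |-18|>|16| out[13]=324, l++
l=3 r=14: |-15|<=|16| out[12]=256, r--
l=3 r=13: |-15|>|13| out[11]=225, l++
l=4 r=13: |-14|>|13| out[10]=196, l++
l=5 r=13: |-13|<=|13| out[9]=169, r--
l=5 r=12: |-13|>|8| out[8]=169, l++
l=6 r=12: |-10|>|8| out[7]=100, l++

l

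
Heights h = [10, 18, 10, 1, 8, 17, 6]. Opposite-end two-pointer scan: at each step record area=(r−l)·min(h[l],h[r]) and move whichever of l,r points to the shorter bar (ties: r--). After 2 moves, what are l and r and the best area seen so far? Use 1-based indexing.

l=2, r=6, best area=50

l=1 r=7: min(10,6)*6=36 best=36 *, r--
l=1 r=6: min(10,17)*5=50 best=50 *, l++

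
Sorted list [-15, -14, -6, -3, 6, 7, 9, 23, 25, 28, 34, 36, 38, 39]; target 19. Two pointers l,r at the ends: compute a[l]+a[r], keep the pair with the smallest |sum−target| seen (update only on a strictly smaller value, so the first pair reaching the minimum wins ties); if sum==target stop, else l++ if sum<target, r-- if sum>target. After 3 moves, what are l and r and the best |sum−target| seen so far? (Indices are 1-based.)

l=1, r=11, best |Δ|=2

l=1 r=14: -15+39=24 d=5 *, r--
l=1 r=13: -15+38=23 d=4 *, r--
l=1 r=12: -15+36=21 d=2 *, r--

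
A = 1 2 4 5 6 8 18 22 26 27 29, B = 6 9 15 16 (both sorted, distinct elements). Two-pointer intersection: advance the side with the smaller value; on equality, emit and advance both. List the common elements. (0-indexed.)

intersection = [6]

[i=0,j=0] 1<6 → i++
[i=1,j=0] 2<6 → i++
[i=2,j=0] 4<6 → i++
[i=3,j=0] 5<6 → i++
[i=4,j=0] 6==6 emit → i++,j++
[i=5,j=1] 8<9 → i++
[i=6,j=1] 18>9 → j++
[i=6,j=2] 18>15 → j++
[i=6,j=3] 18>16 → j++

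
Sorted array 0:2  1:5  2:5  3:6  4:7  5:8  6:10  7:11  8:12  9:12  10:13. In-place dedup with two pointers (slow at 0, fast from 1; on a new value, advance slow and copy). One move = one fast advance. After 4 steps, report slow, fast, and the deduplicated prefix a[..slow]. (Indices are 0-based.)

slow=3, fast=5, prefix=[2, 5, 6, 7]

slow=0 fast=1: a[fast]=5≠a[slow]=2 write a[1]=5, slow++,fast++
slow=1 fast=2: a[fast]=5=a[slow] dup, fast++
slow=1 fast=3: a[fast]=6≠a[slow]=5 write a[2]=6, slow++,fast++
slow=2 fast=4: a[fast]=7≠a[slow]=6 write a[3]=7, slow++,fast++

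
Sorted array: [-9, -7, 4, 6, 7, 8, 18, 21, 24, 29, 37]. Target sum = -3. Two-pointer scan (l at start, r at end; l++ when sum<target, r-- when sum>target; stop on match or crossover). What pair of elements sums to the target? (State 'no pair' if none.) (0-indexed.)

(-9, 6)

[0,10] -9+37=28 >-3 → r--
[0,9] -9+29=20 >-3 → r--
[0,8] -9+24=15 >-3 → r--
[0,7] -9+21=12 >-3 → r--
[0,6] -9+18=9 >-3 → r--
[0,5] -9+8=-1 >-3 → r--
[0,4] -9+7=-2 >-3 → r--
[0,3] -9+6=-3 → found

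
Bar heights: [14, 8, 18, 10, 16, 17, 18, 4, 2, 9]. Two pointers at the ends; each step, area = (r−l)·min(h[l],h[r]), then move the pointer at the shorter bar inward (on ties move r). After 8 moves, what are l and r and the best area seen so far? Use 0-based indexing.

[0,9] min(14,9)*9=81 best=81 * → r--
[0,8] min(14,2)*8=16 best=81 → r--
[0,7] min(14,4)*7=28 best=81 → r--
[0,6] min(14,18)*6=84 best=84 * → l++
[1,6] min(8,18)*5=40 best=84 → l++
[2,6] min(18,18)*4=72 best=84 → r--
[2,5] min(18,17)*3=51 best=84 → r--
[2,4] min(18,16)*2=32 best=84 → r--

l=2, r=3, best area=84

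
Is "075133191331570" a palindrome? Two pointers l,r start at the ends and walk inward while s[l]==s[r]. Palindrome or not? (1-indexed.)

palindrome

[1,15] '0'=='0' → l++,r--
[2,14] '7'=='7' → l++,r--
[3,13] '5'=='5' → l++,r--
[4,12] '1'=='1' → l++,r--
[5,11] '3'=='3' → l++,r--
[6,10] '3'=='3' → l++,r--
[7,9] '1'=='1' → l++,r--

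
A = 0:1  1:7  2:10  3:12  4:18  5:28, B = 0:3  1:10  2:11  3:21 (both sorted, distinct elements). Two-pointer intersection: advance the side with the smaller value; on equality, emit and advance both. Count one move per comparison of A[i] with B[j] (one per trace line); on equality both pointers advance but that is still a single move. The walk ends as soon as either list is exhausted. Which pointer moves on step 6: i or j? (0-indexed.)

i=0 j=0: 1<3, i++
i=1 j=0: 7>3, j++
i=1 j=1: 7<10, i++
i=2 j=1: 10==10 emit, i++,j++
i=3 j=2: 12>11, j++
i=3 j=3: 12<21, i++

i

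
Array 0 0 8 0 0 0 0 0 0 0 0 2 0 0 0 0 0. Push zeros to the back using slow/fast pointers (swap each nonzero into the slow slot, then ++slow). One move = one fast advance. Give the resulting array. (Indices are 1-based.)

(s=1,f=1) a[fast]=0 → fast++
(s=1,f=2) a[fast]=0 → fast++
(s=1,f=3) a[fast]=8≠0 swap→a[1]=8 → slow++,fast++
(s=2,f=4) a[fast]=0 → fast++
(s=2,f=5) a[fast]=0 → fast++
(s=2,f=6) a[fast]=0 → fast++
(s=2,f=7) a[fast]=0 → fast++
(s=2,f=8) a[fast]=0 → fast++
(s=2,f=9) a[fast]=0 → fast++
(s=2,f=10) a[fast]=0 → fast++
(s=2,f=11) a[fast]=0 → fast++
(s=2,f=12) a[fast]=2≠0 swap→a[2]=2 → slow++,fast++
(s=3,f=13) a[fast]=0 → fast++
(s=3,f=14) a[fast]=0 → fast++
(s=3,f=15) a[fast]=0 → fast++
(s=3,f=16) a[fast]=0 → fast++
(s=3,f=17) a[fast]=0 → fast++

[8, 2, 0, 0, 0, 0, 0, 0, 0, 0, 0, 0, 0, 0, 0, 0, 0]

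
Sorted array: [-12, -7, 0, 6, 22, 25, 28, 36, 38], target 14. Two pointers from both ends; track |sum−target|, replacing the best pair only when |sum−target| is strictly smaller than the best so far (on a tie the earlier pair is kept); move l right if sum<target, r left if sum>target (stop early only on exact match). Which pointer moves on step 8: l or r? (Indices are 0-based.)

l

[0,8] -12+38=26 d=12 * → r--
[0,7] -12+36=24 d=10 * → r--
[0,6] -12+28=16 d=2 * → r--
[0,5] -12+25=13 d=1 * → l++
[1,5] -7+25=18 d=4 → r--
[1,4] -7+22=15 d=1 → r--
[1,3] -7+6=-1 d=15 → l++
[2,3] 0+6=6 d=8 → l++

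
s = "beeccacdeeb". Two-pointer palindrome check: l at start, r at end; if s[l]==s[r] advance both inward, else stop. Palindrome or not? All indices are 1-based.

not a palindrome (mismatch at 4,8)

[1,11] 'b'=='b' → l++,r--
[2,10] 'e'=='e' → l++,r--
[3,9] 'e'=='e' → l++,r--
[4,8] 'c'!='d' → stop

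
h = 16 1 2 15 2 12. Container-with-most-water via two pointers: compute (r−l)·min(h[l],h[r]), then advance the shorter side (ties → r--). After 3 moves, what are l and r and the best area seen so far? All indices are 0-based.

l=0, r=2, best area=60

[0,5] min(16,12)*5=60 best=60 * → r--
[0,4] min(16,2)*4=8 best=60 → r--
[0,3] min(16,15)*3=45 best=60 → r--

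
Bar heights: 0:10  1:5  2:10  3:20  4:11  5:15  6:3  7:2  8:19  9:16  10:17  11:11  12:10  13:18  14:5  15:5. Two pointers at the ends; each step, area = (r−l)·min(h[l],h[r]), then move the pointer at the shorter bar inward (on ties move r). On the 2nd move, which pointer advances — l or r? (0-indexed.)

l=0 r=15: min(10,5)*15=75 best=75 *, r--
l=0 r=14: min(10,5)*14=70 best=75, r--

r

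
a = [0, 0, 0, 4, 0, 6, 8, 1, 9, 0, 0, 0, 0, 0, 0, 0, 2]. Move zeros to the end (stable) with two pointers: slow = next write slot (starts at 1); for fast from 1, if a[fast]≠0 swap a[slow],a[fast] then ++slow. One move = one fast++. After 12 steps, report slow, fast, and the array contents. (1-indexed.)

slow=1 fast=1: a[fast]=0, fast++
slow=1 fast=2: a[fast]=0, fast++
slow=1 fast=3: a[fast]=0, fast++
slow=1 fast=4: a[fast]=4≠0 swap→a[1]=4, slow++,fast++
slow=2 fast=5: a[fast]=0, fast++
slow=2 fast=6: a[fast]=6≠0 swap→a[2]=6, slow++,fast++
slow=3 fast=7: a[fast]=8≠0 swap→a[3]=8, slow++,fast++
slow=4 fast=8: a[fast]=1≠0 swap→a[4]=1, slow++,fast++
slow=5 fast=9: a[fast]=9≠0 swap→a[5]=9, slow++,fast++
slow=6 fast=10: a[fast]=0, fast++
slow=6 fast=11: a[fast]=0, fast++
slow=6 fast=12: a[fast]=0, fast++

slow=6, fast=13, a=[4, 6, 8, 1, 9, 0, 0, 0, 0, 0, 0, 0, 0, 0, 0, 0, 2]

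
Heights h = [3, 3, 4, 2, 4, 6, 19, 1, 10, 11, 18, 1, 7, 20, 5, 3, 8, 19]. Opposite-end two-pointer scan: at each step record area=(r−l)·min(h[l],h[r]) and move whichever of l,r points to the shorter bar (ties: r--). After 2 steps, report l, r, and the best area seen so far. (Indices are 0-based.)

l=0 r=17: min(3,19)*17=51 best=51 *, l++
l=1 r=17: min(3,19)*16=48 best=51, l++

l=2, r=17, best area=51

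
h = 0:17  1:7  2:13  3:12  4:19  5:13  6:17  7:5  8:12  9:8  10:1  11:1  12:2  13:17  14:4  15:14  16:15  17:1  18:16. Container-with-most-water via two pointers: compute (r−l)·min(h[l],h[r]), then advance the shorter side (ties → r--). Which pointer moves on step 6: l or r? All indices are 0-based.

[0,18] min(17,16)*18=288 best=288 * → r--
[0,17] min(17,1)*17=17 best=288 → r--
[0,16] min(17,15)*16=240 best=288 → r--
[0,15] min(17,14)*15=210 best=288 → r--
[0,14] min(17,4)*14=56 best=288 → r--
[0,13] min(17,17)*13=221 best=288 → r--

r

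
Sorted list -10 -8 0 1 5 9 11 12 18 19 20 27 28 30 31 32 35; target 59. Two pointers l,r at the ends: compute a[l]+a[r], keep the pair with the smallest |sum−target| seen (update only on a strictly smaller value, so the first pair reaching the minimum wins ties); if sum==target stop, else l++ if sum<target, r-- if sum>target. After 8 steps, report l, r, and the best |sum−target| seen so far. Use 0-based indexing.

l=8, r=16, best |Δ|=12

[0,16] -10+35=25 d=34 * → l++
[1,16] -8+35=27 d=32 * → l++
[2,16] 0+35=35 d=24 * → l++
[3,16] 1+35=36 d=23 * → l++
[4,16] 5+35=40 d=19 * → l++
[5,16] 9+35=44 d=15 * → l++
[6,16] 11+35=46 d=13 * → l++
[7,16] 12+35=47 d=12 * → l++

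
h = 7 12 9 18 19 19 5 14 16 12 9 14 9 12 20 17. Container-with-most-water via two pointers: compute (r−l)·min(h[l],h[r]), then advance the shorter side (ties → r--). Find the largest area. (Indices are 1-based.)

l=1 r=16: min(7,17)*15=105 best=105 *, l++
l=2 r=16: min(12,17)*14=168 best=168 *, l++
l=3 r=16: min(9,17)*13=117 best=168, l++
l=4 r=16: min(18,17)*12=204 best=204 *, r--
l=4 r=15: min(18,20)*11=198 best=204, l++
l=5 r=15: min(19,20)*10=190 best=204, l++
l=6 r=15: min(19,20)*9=171 best=204, l++
l=7 r=15: min(5,20)*8=40 best=204, l++
l=8 r=15: min(14,20)*7=98 best=204, l++
l=9 r=15: min(16,20)*6=96 best=204, l++
l=10 r=15: min(12,20)*5=60 best=204, l++
l=11 r=15: min(9,20)*4=36 best=204, l++
l=12 r=15: min(14,20)*3=42 best=204, l++
l=13 r=15: min(9,20)*2=18 best=204, l++
l=14 r=15: min(12,20)*1=12 best=204, l++

max area = 204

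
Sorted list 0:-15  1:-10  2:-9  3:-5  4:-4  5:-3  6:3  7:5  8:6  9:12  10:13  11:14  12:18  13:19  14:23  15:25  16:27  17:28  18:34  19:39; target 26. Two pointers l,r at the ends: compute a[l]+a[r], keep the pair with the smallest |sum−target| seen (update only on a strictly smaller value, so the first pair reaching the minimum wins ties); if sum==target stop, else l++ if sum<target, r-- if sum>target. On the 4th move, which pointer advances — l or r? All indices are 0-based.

l=0 r=19: -15+39=24 d=2 *, l++
l=1 r=19: -10+39=29 d=3, r--
l=1 r=18: -10+34=24 d=2, l++
l=2 r=18: -9+34=25 d=1 *, l++

l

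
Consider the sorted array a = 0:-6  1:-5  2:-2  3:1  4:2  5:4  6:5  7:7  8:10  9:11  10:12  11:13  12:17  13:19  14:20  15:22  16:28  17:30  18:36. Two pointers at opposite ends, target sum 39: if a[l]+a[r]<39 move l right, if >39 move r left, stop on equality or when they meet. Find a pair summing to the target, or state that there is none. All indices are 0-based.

l=0 r=18: -6+36=30 <39, l++
l=1 r=18: -5+36=31 <39, l++
l=2 r=18: -2+36=34 <39, l++
l=3 r=18: 1+36=37 <39, l++
l=4 r=18: 2+36=38 <39, l++
l=5 r=18: 4+36=40 >39, r--
l=5 r=17: 4+30=34 <39, l++
l=6 r=17: 5+30=35 <39, l++
l=7 r=17: 7+30=37 <39, l++
l=8 r=17: 10+30=40 >39, r--
l=8 r=16: 10+28=38 <39, l++
l=9 r=16: 11+28=39, found

(11, 28)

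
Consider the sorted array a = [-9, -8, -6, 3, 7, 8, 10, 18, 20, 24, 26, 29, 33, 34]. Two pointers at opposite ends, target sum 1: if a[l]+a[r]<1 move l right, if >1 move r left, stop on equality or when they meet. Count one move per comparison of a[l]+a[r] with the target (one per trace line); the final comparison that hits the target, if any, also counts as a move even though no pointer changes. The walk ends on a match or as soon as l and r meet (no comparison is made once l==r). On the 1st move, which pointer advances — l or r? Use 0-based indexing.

r

[0,13] -9+34=25 >1 → r--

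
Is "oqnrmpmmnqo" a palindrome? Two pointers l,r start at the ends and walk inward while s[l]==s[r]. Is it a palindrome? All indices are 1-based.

not a palindrome (mismatch at 4,8)

[1,11] 'o'=='o' → l++,r--
[2,10] 'q'=='q' → l++,r--
[3,9] 'n'=='n' → l++,r--
[4,8] 'r'!='m' → stop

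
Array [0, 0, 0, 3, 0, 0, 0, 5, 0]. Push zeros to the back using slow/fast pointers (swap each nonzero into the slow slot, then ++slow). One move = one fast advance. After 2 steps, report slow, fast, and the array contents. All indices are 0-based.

slow=0, fast=2, a=[0, 0, 0, 3, 0, 0, 0, 5, 0]

(s=0,f=0) a[fast]=0 → fast++
(s=0,f=1) a[fast]=0 → fast++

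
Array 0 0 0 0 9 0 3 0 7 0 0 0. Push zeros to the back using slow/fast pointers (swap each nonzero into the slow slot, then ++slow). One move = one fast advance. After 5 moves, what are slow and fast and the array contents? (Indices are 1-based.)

(s=1,f=1) a[fast]=0 → fast++
(s=1,f=2) a[fast]=0 → fast++
(s=1,f=3) a[fast]=0 → fast++
(s=1,f=4) a[fast]=0 → fast++
(s=1,f=5) a[fast]=9≠0 swap→a[1]=9 → slow++,fast++

slow=2, fast=6, a=[9, 0, 0, 0, 0, 0, 3, 0, 7, 0, 0, 0]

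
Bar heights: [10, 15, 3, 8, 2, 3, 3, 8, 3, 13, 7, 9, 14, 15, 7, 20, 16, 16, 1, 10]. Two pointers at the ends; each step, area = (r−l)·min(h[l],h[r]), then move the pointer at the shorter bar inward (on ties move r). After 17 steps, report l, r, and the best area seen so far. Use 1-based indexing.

l=1 r=20: min(10,10)*19=190 best=190 *, r--
l=1 r=19: min(10,1)*18=18 best=190, r--
l=1 r=18: min(10,16)*17=170 best=190, l++
l=2 r=18: min(15,16)*16=240 best=240 *, l++
l=3 r=18: min(3,16)*15=45 best=240, l++
l=4 r=18: min(8,16)*14=112 best=240, l++
l=5 r=18: min(2,16)*13=26 best=240, l++
l=6 r=18: min(3,16)*12=36 best=240, l++
l=7 r=18: min(3,16)*11=33 best=240, l++
l=8 r=18: min(8,16)*10=80 best=240, l++
l=9 r=18: min(3,16)*9=27 best=240, l++
l=10 r=18: min(13,16)*8=104 best=240, l++
l=11 r=18: min(7,16)*7=49 best=240, l++
l=12 r=18: min(9,16)*6=54 best=240, l++
l=13 r=18: min(14,16)*5=70 best=240, l++
l=14 r=18: min(15,16)*4=60 best=240, l++
l=15 r=18: min(7,16)*3=21 best=240, l++

l=16, r=18, best area=240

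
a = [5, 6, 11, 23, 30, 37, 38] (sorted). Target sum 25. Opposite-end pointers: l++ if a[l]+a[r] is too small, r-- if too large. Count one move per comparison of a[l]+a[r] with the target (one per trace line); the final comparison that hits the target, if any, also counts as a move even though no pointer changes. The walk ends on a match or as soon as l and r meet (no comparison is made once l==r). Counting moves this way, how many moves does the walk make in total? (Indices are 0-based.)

[0,6] 5+38=43 >25 → r--
[0,5] 5+37=42 >25 → r--
[0,4] 5+30=35 >25 → r--
[0,3] 5+23=28 >25 → r--
[0,2] 5+11=16 <25 → l++
[1,2] 6+11=17 <25 → l++

6 moves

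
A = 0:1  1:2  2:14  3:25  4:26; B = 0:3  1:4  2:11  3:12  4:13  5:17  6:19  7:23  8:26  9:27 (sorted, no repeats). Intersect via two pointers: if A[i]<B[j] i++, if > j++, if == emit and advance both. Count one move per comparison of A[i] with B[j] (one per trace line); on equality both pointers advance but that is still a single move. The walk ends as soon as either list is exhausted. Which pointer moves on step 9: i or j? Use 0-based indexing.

i=0 j=0: 1<3, i++
i=1 j=0: 2<3, i++
i=2 j=0: 14>3, j++
i=2 j=1: 14>4, j++
i=2 j=2: 14>11, j++
i=2 j=3: 14>12, j++
i=2 j=4: 14>13, j++
i=2 j=5: 14<17, i++
i=3 j=5: 25>17, j++

j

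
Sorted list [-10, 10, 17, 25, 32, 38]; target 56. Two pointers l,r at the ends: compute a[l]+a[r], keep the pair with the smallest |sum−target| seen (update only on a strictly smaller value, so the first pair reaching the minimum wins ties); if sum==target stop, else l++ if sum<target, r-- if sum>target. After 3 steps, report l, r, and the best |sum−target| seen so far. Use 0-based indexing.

l=0 r=5: -10+38=28 d=28 *, l++
l=1 r=5: 10+38=48 d=8 *, l++
l=2 r=5: 17+38=55 d=1 *, l++

l=3, r=5, best |Δ|=1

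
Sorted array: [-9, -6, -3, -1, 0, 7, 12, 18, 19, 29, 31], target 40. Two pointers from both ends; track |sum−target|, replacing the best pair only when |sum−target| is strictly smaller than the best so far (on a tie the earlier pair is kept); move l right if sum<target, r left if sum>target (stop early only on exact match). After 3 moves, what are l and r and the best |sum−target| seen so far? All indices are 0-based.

l=0 r=10: -9+31=22 d=18 *, l++
l=1 r=10: -6+31=25 d=15 *, l++
l=2 r=10: -3+31=28 d=12 *, l++

l=3, r=10, best |Δ|=12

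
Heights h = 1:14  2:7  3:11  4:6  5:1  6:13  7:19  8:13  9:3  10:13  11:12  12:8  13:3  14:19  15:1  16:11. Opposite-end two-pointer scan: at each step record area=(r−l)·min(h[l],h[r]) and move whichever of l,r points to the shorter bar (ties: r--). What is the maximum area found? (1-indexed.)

l=1 r=16: min(14,11)*15=165 best=165 *, r--
l=1 r=15: min(14,1)*14=14 best=165, r--
l=1 r=14: min(14,19)*13=182 best=182 *, l++
l=2 r=14: min(7,19)*12=84 best=182, l++
l=3 r=14: min(11,19)*11=121 best=182, l++
l=4 r=14: min(6,19)*10=60 best=182, l++
l=5 r=14: min(1,19)*9=9 best=182, l++
l=6 r=14: min(13,19)*8=104 best=182, l++
l=7 r=14: min(19,19)*7=133 best=182, r--
l=7 r=13: min(19,3)*6=18 best=182, r--
l=7 r=12: min(19,8)*5=40 best=182, r--
l=7 r=11: min(19,12)*4=48 best=182, r--
l=7 r=10: min(19,13)*3=39 best=182, r--
l=7 r=9: min(19,3)*2=6 best=182, r--
l=7 r=8: min(19,13)*1=13 best=182, r--

max area = 182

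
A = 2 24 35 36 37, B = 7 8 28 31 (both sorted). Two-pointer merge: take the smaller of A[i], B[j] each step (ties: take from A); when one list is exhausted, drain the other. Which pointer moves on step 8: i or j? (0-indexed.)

i

[i=0,j=0] A[i]=2<=B[j]=7 take 2 → i++
[i=1,j=0] A[i]=24>B[j]=7 take 7 → j++
[i=1,j=1] A[i]=24>B[j]=8 take 8 → j++
[i=1,j=2] A[i]=24<=B[j]=28 take 24 → i++
[i=2,j=2] A[i]=35>B[j]=28 take 28 → j++
[i=2,j=3] A[i]=35>B[j]=31 take 31 → j++
[i=2,j=4] B done, take A[i]=35 → i++
[i=3,j=4] B done, take A[i]=36 → i++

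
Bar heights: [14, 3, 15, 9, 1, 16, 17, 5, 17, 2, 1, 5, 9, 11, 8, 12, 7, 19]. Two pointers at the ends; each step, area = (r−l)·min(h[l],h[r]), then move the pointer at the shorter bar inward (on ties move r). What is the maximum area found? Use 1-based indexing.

l=1 r=18: min(14,19)*17=238 best=238 *, l++
l=2 r=18: min(3,19)*16=48 best=238, l++
l=3 r=18: min(15,19)*15=225 best=238, l++
l=4 r=18: min(9,19)*14=126 best=238, l++
l=5 r=18: min(1,19)*13=13 best=238, l++
l=6 r=18: min(16,19)*12=192 best=238, l++
l=7 r=18: min(17,19)*11=187 best=238, l++
l=8 r=18: min(5,19)*10=50 best=238, l++
l=9 r=18: min(17,19)*9=153 best=238, l++
l=10 r=18: min(2,19)*8=16 best=238, l++
l=11 r=18: min(1,19)*7=7 best=238, l++
l=12 r=18: min(5,19)*6=30 best=238, l++
l=13 r=18: min(9,19)*5=45 best=238, l++
l=14 r=18: min(11,19)*4=44 best=238, l++
l=15 r=18: min(8,19)*3=24 best=238, l++
l=16 r=18: min(12,19)*2=24 best=238, l++
l=17 r=18: min(7,19)*1=7 best=238, l++

max area = 238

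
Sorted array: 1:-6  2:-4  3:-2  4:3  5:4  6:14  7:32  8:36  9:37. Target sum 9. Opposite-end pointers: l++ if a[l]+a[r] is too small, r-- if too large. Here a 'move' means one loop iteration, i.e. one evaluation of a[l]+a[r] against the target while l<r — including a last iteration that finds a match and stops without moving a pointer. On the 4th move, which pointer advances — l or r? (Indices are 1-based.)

[1,9] -6+37=31 >9 → r--
[1,8] -6+36=30 >9 → r--
[1,7] -6+32=26 >9 → r--
[1,6] -6+14=8 <9 → l++

l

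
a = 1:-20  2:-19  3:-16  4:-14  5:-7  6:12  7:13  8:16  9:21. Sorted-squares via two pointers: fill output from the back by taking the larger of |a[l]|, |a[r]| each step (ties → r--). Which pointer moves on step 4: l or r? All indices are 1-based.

r

[1,9] |-20|<=|21| out[9]=441 → r--
[1,8] |-20|>|16| out[8]=400 → l++
[2,8] |-19|>|16| out[7]=361 → l++
[3,8] |-16|<=|16| out[6]=256 → r--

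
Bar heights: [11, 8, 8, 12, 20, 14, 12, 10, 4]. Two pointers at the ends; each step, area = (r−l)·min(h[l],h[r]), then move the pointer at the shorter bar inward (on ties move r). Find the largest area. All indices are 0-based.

max area = 70

[0,8] min(11,4)*8=32 best=32 * → r--
[0,7] min(11,10)*7=70 best=70 * → r--
[0,6] min(11,12)*6=66 best=70 → l++
[1,6] min(8,12)*5=40 best=70 → l++
[2,6] min(8,12)*4=32 best=70 → l++
[3,6] min(12,12)*3=36 best=70 → r--
[3,5] min(12,14)*2=24 best=70 → l++
[4,5] min(20,14)*1=14 best=70 → r--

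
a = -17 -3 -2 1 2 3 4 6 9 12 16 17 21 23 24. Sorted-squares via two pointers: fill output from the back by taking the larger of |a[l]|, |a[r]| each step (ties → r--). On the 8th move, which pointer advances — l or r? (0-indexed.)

r

l=0 r=14: |-17|<=|24| out[14]=576, r--
l=0 r=13: |-17|<=|23| out[13]=529, r--
l=0 r=12: |-17|<=|21| out[12]=441, r--
l=0 r=11: |-17|<=|17| out[11]=289, r--
l=0 r=10: |-17|>|16| out[10]=289, l++
l=1 r=10: |-3|<=|16| out[9]=256, r--
l=1 r=9: |-3|<=|12| out[8]=144, r--
l=1 r=8: |-3|<=|9| out[7]=81, r--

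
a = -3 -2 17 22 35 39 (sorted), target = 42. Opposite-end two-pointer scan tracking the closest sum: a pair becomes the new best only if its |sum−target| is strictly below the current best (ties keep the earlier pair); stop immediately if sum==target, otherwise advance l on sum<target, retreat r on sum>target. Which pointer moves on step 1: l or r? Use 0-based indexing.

l

[0,5] -3+39=36 d=6 * → l++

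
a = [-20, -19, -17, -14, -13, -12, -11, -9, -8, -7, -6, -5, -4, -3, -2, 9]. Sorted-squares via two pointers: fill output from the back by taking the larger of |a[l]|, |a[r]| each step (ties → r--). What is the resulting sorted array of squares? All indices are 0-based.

[4, 9, 16, 25, 36, 49, 64, 81, 81, 121, 144, 169, 196, 289, 361, 400]

l=0 r=15: |-20|>|9| out[15]=400, l++
l=1 r=15: |-19|>|9| out[14]=361, l++
l=2 r=15: |-17|>|9| out[13]=289, l++
l=3 r=15: |-14|>|9| out[12]=196, l++
l=4 r=15: |-13|>|9| out[11]=169, l++
l=5 r=15: |-12|>|9| out[10]=144, l++
l=6 r=15: |-11|>|9| out[9]=121, l++
l=7 r=15: |-9|<=|9| out[8]=81, r--
l=7 r=14: |-9|>|-2| out[7]=81, l++
l=8 r=14: |-8|>|-2| out[6]=64, l++
l=9 r=14: |-7|>|-2| out[5]=49, l++
l=10 r=14: |-6|>|-2| out[4]=36, l++
l=11 r=14: |-5|>|-2| out[3]=25, l++
l=12 r=14: |-4|>|-2| out[2]=16, l++
l=13 r=14: |-3|>|-2| out[1]=9, l++
l=14 r=14: |-2|<=|-2| out[0]=4, r--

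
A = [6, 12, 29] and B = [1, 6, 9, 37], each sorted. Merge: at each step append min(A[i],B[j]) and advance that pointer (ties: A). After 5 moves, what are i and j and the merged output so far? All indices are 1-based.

[i=1,j=1] A[i]=6>B[j]=1 take 1 → j++
[i=1,j=2] A[i]=6<=B[j]=6 take 6 → i++
[i=2,j=2] A[i]=12>B[j]=6 take 6 → j++
[i=2,j=3] A[i]=12>B[j]=9 take 9 → j++
[i=2,j=4] A[i]=12<=B[j]=37 take 12 → i++

i=3, j=4, merged so far=[1, 6, 6, 9, 12]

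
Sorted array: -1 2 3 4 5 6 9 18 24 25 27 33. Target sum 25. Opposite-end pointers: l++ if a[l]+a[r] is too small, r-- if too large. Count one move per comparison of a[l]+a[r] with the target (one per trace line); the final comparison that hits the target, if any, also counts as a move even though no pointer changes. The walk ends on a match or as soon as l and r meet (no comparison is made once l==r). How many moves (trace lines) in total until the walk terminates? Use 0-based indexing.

l=0 r=11: -1+33=32 >25, r--
l=0 r=10: -1+27=26 >25, r--
l=0 r=9: -1+25=24 <25, l++
l=1 r=9: 2+25=27 >25, r--
l=1 r=8: 2+24=26 >25, r--
l=1 r=7: 2+18=20 <25, l++
l=2 r=7: 3+18=21 <25, l++
l=3 r=7: 4+18=22 <25, l++
l=4 r=7: 5+18=23 <25, l++
l=5 r=7: 6+18=24 <25, l++
l=6 r=7: 9+18=27 >25, r--

11 moves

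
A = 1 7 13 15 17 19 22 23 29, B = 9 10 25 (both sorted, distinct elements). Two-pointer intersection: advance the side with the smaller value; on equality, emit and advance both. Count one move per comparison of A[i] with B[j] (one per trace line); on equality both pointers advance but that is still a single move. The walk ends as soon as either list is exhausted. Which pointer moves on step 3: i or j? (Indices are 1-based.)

[i=1,j=1] 1<9 → i++
[i=2,j=1] 7<9 → i++
[i=3,j=1] 13>9 → j++

j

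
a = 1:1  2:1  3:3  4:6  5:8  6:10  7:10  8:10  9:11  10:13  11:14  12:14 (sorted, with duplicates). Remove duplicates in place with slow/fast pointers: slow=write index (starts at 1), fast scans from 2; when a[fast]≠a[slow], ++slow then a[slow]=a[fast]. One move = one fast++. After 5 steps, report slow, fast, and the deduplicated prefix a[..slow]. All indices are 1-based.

slow=5, fast=7, prefix=[1, 3, 6, 8, 10]

(s=1,f=2) a[fast]=1=a[slow] dup → fast++
(s=1,f=3) a[fast]=3≠a[slow]=1 write a[2]=3 → slow++,fast++
(s=2,f=4) a[fast]=6≠a[slow]=3 write a[3]=6 → slow++,fast++
(s=3,f=5) a[fast]=8≠a[slow]=6 write a[4]=8 → slow++,fast++
(s=4,f=6) a[fast]=10≠a[slow]=8 write a[5]=10 → slow++,fast++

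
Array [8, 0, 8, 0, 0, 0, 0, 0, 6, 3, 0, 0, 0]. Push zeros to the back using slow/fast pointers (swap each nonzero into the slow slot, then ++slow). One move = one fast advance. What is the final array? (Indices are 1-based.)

slow=1 fast=1: a[fast]=8≠0 swap→a[1]=8, slow++,fast++
slow=2 fast=2: a[fast]=0, fast++
slow=2 fast=3: a[fast]=8≠0 swap→a[2]=8, slow++,fast++
slow=3 fast=4: a[fast]=0, fast++
slow=3 fast=5: a[fast]=0, fast++
slow=3 fast=6: a[fast]=0, fast++
slow=3 fast=7: a[fast]=0, fast++
slow=3 fast=8: a[fast]=0, fast++
slow=3 fast=9: a[fast]=6≠0 swap→a[3]=6, slow++,fast++
slow=4 fast=10: a[fast]=3≠0 swap→a[4]=3, slow++,fast++
slow=5 fast=11: a[fast]=0, fast++
slow=5 fast=12: a[fast]=0, fast++
slow=5 fast=13: a[fast]=0, fast++

[8, 8, 6, 3, 0, 0, 0, 0, 0, 0, 0, 0, 0]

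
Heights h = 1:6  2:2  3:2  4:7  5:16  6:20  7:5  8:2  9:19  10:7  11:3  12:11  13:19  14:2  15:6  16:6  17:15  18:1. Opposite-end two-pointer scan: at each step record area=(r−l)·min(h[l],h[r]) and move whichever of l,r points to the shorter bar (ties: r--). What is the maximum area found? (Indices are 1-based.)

max area = 180

[1,18] min(6,1)*17=17 best=17 * → r--
[1,17] min(6,15)*16=96 best=96 * → l++
[2,17] min(2,15)*15=30 best=96 → l++
[3,17] min(2,15)*14=28 best=96 → l++
[4,17] min(7,15)*13=91 best=96 → l++
[5,17] min(16,15)*12=180 best=180 * → r--
[5,16] min(16,6)*11=66 best=180 → r--
[5,15] min(16,6)*10=60 best=180 → r--
[5,14] min(16,2)*9=18 best=180 → r--
[5,13] min(16,19)*8=128 best=180 → l++
[6,13] min(20,19)*7=133 best=180 → r--
[6,12] min(20,11)*6=66 best=180 → r--
[6,11] min(20,3)*5=15 best=180 → r--
[6,10] min(20,7)*4=28 best=180 → r--
[6,9] min(20,19)*3=57 best=180 → r--
[6,8] min(20,2)*2=4 best=180 → r--
[6,7] min(20,5)*1=5 best=180 → r--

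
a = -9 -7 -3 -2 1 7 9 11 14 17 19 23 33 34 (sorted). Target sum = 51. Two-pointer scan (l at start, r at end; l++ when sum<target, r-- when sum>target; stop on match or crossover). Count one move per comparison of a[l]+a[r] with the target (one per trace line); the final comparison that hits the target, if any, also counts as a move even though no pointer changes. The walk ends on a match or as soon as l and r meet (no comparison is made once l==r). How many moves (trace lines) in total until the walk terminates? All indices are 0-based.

l=0 r=13: -9+34=25 <51, l++
l=1 r=13: -7+34=27 <51, l++
l=2 r=13: -3+34=31 <51, l++
l=3 r=13: -2+34=32 <51, l++
l=4 r=13: 1+34=35 <51, l++
l=5 r=13: 7+34=41 <51, l++
l=6 r=13: 9+34=43 <51, l++
l=7 r=13: 11+34=45 <51, l++
l=8 r=13: 14+34=48 <51, l++
l=9 r=13: 17+34=51, found

10 moves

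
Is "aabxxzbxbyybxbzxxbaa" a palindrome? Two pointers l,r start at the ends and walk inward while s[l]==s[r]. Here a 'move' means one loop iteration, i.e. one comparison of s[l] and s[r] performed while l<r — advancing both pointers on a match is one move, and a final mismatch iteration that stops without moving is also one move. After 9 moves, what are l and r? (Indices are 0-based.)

l=9, r=10

[0,19] 'a'=='a' → l++,r--
[1,18] 'a'=='a' → l++,r--
[2,17] 'b'=='b' → l++,r--
[3,16] 'x'=='x' → l++,r--
[4,15] 'x'=='x' → l++,r--
[5,14] 'z'=='z' → l++,r--
[6,13] 'b'=='b' → l++,r--
[7,12] 'x'=='x' → l++,r--
[8,11] 'b'=='b' → l++,r--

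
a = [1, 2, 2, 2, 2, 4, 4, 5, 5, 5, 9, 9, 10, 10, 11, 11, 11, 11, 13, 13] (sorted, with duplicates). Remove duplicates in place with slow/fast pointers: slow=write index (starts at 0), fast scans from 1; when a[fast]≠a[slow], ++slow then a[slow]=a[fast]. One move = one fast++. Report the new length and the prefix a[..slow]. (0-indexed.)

length 8; prefix = [1, 2, 4, 5, 9, 10, 11, 13]

slow=0 fast=1: a[fast]=2≠a[slow]=1 write a[1]=2, slow++,fast++
slow=1 fast=2: a[fast]=2=a[slow] dup, fast++
slow=1 fast=3: a[fast]=2=a[slow] dup, fast++
slow=1 fast=4: a[fast]=2=a[slow] dup, fast++
slow=1 fast=5: a[fast]=4≠a[slow]=2 write a[2]=4, slow++,fast++
slow=2 fast=6: a[fast]=4=a[slow] dup, fast++
slow=2 fast=7: a[fast]=5≠a[slow]=4 write a[3]=5, slow++,fast++
slow=3 fast=8: a[fast]=5=a[slow] dup, fast++
slow=3 fast=9: a[fast]=5=a[slow] dup, fast++
slow=3 fast=10: a[fast]=9≠a[slow]=5 write a[4]=9, slow++,fast++
slow=4 fast=11: a[fast]=9=a[slow] dup, fast++
slow=4 fast=12: a[fast]=10≠a[slow]=9 write a[5]=10, slow++,fast++
slow=5 fast=13: a[fast]=10=a[slow] dup, fast++
slow=5 fast=14: a[fast]=11≠a[slow]=10 write a[6]=11, slow++,fast++
slow=6 fast=15: a[fast]=11=a[slow] dup, fast++
slow=6 fast=16: a[fast]=11=a[slow] dup, fast++
slow=6 fast=17: a[fast]=11=a[slow] dup, fast++
slow=6 fast=18: a[fast]=13≠a[slow]=11 write a[7]=13, slow++,fast++
slow=7 fast=19: a[fast]=13=a[slow] dup, fast++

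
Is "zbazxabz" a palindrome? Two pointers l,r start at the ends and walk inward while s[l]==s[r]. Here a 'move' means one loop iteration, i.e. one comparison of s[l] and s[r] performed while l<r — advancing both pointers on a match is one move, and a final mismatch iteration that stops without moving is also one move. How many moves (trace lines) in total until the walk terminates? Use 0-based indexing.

l=0 r=7: 'z'=='z', l++,r--
l=1 r=6: 'b'=='b', l++,r--
l=2 r=5: 'a'=='a', l++,r--
l=3 r=4: 'z'!='x', stop

4 moves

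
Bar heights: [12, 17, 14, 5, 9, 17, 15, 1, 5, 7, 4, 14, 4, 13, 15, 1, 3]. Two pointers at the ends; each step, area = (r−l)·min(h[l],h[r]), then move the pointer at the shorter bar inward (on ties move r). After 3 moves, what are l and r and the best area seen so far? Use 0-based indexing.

l=0 r=16: min(12,3)*16=48 best=48 *, r--
l=0 r=15: min(12,1)*15=15 best=48, r--
l=0 r=14: min(12,15)*14=168 best=168 *, l++

l=1, r=14, best area=168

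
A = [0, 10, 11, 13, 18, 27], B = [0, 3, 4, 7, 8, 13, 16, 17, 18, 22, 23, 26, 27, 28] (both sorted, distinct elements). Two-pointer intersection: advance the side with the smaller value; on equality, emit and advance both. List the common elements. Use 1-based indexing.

[i=1,j=1] 0==0 emit → i++,j++
[i=2,j=2] 10>3 → j++
[i=2,j=3] 10>4 → j++
[i=2,j=4] 10>7 → j++
[i=2,j=5] 10>8 → j++
[i=2,j=6] 10<13 → i++
[i=3,j=6] 11<13 → i++
[i=4,j=6] 13==13 emit → i++,j++
[i=5,j=7] 18>16 → j++
[i=5,j=8] 18>17 → j++
[i=5,j=9] 18==18 emit → i++,j++
[i=6,j=10] 27>22 → j++
[i=6,j=11] 27>23 → j++
[i=6,j=12] 27>26 → j++
[i=6,j=13] 27==27 emit → i++,j++

intersection = [0, 13, 18, 27]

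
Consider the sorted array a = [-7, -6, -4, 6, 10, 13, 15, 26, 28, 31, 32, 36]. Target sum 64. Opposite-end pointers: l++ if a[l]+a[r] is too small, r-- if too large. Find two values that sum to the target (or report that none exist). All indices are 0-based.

l=0 r=11: -7+36=29 <64, l++
l=1 r=11: -6+36=30 <64, l++
l=2 r=11: -4+36=32 <64, l++
l=3 r=11: 6+36=42 <64, l++
l=4 r=11: 10+36=46 <64, l++
l=5 r=11: 13+36=49 <64, l++
l=6 r=11: 15+36=51 <64, l++
l=7 r=11: 26+36=62 <64, l++
l=8 r=11: 28+36=64, found

(28, 36)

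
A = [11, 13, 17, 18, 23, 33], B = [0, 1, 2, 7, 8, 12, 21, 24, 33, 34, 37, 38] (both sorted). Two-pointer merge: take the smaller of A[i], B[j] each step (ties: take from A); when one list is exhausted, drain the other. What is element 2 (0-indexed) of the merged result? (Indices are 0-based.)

merged[2] = 2

i=0 j=0: A[i]=11>B[j]=0 take 0, j++
i=0 j=1: A[i]=11>B[j]=1 take 1, j++
i=0 j=2: A[i]=11>B[j]=2 take 2, j++
i=0 j=3: A[i]=11>B[j]=7 take 7, j++
i=0 j=4: A[i]=11>B[j]=8 take 8, j++
i=0 j=5: A[i]=11<=B[j]=12 take 11, i++
i=1 j=5: A[i]=13>B[j]=12 take 12, j++
i=1 j=6: A[i]=13<=B[j]=21 take 13, i++
i=2 j=6: A[i]=17<=B[j]=21 take 17, i++
i=3 j=6: A[i]=18<=B[j]=21 take 18, i++
i=4 j=6: A[i]=23>B[j]=21 take 21, j++
i=4 j=7: A[i]=23<=B[j]=24 take 23, i++
i=5 j=7: A[i]=33>B[j]=24 take 24, j++
i=5 j=8: A[i]=33<=B[j]=33 take 33, i++
i=6 j=8: A done, take B[j]=33, j++
i=6 j=9: A done, take B[j]=34, j++
i=6 j=10: A done, take B[j]=37, j++
i=6 j=11: A done, take B[j]=38, j++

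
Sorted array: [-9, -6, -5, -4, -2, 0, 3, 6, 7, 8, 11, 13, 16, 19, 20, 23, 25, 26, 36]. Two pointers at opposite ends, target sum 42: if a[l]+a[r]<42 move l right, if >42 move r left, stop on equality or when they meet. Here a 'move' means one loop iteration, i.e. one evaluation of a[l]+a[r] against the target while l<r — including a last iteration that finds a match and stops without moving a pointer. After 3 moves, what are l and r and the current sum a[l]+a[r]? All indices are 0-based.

l=3, r=18, sum=32

l=0 r=18: -9+36=27 <42, l++
l=1 r=18: -6+36=30 <42, l++
l=2 r=18: -5+36=31 <42, l++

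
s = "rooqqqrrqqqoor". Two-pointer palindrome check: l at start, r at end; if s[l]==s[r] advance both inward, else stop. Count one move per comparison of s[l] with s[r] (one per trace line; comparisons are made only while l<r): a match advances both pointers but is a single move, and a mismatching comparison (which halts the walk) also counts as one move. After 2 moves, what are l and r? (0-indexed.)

l=0 r=13: 'r'=='r', l++,r--
l=1 r=12: 'o'=='o', l++,r--

l=2, r=11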